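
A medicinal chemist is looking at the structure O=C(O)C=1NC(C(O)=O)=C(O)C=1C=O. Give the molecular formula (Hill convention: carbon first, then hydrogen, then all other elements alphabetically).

C7H5NO6

Walk through each heavy atom and fill implicit hydrogens from standard valence (C 4, N 3, O 2, S 2, halogen 1):
  atom 1: O, bond orders sum to 2 (valence 2) → 0 H
  atom 2: C, bond orders sum to 4 (valence 4) → 0 H
  atom 3: O, bond orders sum to 1 (valence 2) → 1 H
  atom 4: C, bond orders sum to 4 (valence 4) → 0 H
  atom 5: N, bond orders sum to 2 (valence 3) → 1 H
  atom 6: C, bond orders sum to 4 (valence 4) → 0 H
  atom 7: C, bond orders sum to 4 (valence 4) → 0 H
  atom 8: O, bond orders sum to 1 (valence 2) → 1 H
  atom 9: O, bond orders sum to 2 (valence 2) → 0 H
  atom 10: C, bond orders sum to 4 (valence 4) → 0 H
  atom 11: O, bond orders sum to 1 (valence 2) → 1 H
  atom 12: C, bond orders sum to 4 (valence 4) → 0 H
  atom 13: C, bond orders sum to 3 (valence 4) → 1 H
  atom 14: O, bond orders sum to 2 (valence 2) → 0 H
Totals → C:7, H:5, N:1, O:6.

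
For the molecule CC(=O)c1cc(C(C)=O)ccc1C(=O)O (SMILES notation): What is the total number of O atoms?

Scan the SMILES for O atoms (remember two-letter symbols like Cl and Br are single atoms).
Oxygen count: 4.

4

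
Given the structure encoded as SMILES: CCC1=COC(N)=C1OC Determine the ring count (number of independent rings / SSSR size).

1

In SMILES, each pair of matching ring-closure digits denotes one ring-closing bond; the number of such bonds equals the number of independent rings.
Ring-closure bonds here: 1.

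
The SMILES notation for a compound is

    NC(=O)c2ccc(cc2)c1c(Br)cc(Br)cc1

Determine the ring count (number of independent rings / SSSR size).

In SMILES, each pair of matching ring-closure digits denotes one ring-closing bond; the number of such bonds equals the number of independent rings.
Ring-closure bonds here: 2.

2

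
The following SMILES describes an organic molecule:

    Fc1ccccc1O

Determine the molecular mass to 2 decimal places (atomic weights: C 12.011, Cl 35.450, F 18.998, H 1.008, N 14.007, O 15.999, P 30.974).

First, the molecular formula is C6H5FO (counting implicit H from valence).
  C: 6 × 12.011 = 72.066
  F: 1 × 18.998 = 18.998
  H: 5 × 1.008 = 5.040
  O: 1 × 15.999 = 15.999
Sum: 6×12.011 + 1×18.998 + 5×1.008 + 1×15.999 = 112.103 → 112.10 g/mol.

112.10 g/mol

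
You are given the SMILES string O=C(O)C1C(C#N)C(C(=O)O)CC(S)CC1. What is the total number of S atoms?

Scan the SMILES for S atoms (remember two-letter symbols like Cl and Br are single atoms).
Sulfur count: 1.

1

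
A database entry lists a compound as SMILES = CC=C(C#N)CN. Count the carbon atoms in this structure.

Count every carbon token in the SMILES (each C, including those in ring-closure positions and inside branches).
Carbon count: 5.

5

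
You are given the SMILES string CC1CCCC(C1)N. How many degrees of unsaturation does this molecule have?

Degree of unsaturation = (number of rings) + (number of π bonds).
Ring closures in the SMILES: 1.
π bonds: none → 0 DoU from unsaturation.
Total DoU = 1 + 0 = 1.

1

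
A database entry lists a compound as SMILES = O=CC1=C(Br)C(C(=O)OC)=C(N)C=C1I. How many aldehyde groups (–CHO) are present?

The aldehyde motif appears at heavy-atom position 2 in the SMILES.
Other groups present: 1 ester, 1 primary amine.
Aldehyde count: 1.

1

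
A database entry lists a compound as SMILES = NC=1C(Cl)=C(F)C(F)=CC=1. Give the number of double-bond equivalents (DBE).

4

Degree of unsaturation = (number of rings) + (number of π bonds).
Ring closures in the SMILES: 1.
π bonds: 3 double bonds (each 1 DoU) → 3 DoU from unsaturation.
Total DoU = 1 + 3 = 4.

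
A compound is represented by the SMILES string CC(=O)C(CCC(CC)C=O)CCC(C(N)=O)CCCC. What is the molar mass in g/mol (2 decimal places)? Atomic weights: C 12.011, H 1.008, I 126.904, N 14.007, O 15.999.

First, the molecular formula is C17H31NO3 (counting implicit H from valence).
  C: 17 × 12.011 = 204.187
  H: 31 × 1.008 = 31.248
  N: 1 × 14.007 = 14.007
  O: 3 × 15.999 = 47.997
Sum: 17×12.011 + 31×1.008 + 1×14.007 + 3×15.999 = 297.439 → 297.44 g/mol.

297.44 g/mol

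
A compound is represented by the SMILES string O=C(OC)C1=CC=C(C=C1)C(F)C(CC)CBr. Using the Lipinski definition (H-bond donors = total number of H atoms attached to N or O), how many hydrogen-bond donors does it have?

0

Donors: find every N or O and count the H atoms it carries.
  atom 1 (O): bond orders sum to 2 → 0 H
  atom 3 (O): bond orders sum to 2 → 0 H
Lipinski HBD = 0.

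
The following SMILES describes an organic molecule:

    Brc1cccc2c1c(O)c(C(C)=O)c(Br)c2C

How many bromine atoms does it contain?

2

Scan the SMILES for Br atoms (remember two-letter symbols like Cl and Br are single atoms).
Bromine count: 2.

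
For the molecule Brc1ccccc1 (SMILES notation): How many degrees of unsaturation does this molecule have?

4

Molecular formula: C6H5Br.
DoU = (2C + 2 + N − H − X) / 2, where X is the halogen count and O/S are ignored.
    = (2·6 + 2 + 0 − 5 − 1) / 2 = 8 / 2 = 4.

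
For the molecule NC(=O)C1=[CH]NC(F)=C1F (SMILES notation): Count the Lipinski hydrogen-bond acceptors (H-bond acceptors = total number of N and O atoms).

N atoms: 2; O atoms: 1.
Lipinski HBA = 2 + 1 = 3.

3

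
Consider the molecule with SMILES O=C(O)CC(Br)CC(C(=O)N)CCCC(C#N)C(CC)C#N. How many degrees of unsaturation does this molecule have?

6

Molecular formula: C15H22BrN3O3.
DoU = (2C + 2 + N − H − X) / 2, where X is the halogen count and O/S are ignored.
    = (2·15 + 2 + 3 − 22 − 1) / 2 = 12 / 2 = 6.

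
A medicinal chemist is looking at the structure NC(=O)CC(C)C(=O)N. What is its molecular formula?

C5H10N2O2

Walk through each heavy atom and fill implicit hydrogens from standard valence (C 4, N 3, O 2, S 2, halogen 1):
  atom 1: N, bond orders sum to 1 (valence 3) → 2 H
  atom 2: C, bond orders sum to 4 (valence 4) → 0 H
  atom 3: O, bond orders sum to 2 (valence 2) → 0 H
  atom 4: C, bond orders sum to 2 (valence 4) → 2 H
  atom 5: C, bond orders sum to 3 (valence 4) → 1 H
  atom 6: C, bond orders sum to 1 (valence 4) → 3 H
  atom 7: C, bond orders sum to 4 (valence 4) → 0 H
  atom 8: O, bond orders sum to 2 (valence 2) → 0 H
  atom 9: N, bond orders sum to 1 (valence 3) → 2 H
Totals → C:5, H:10, N:2, O:2.
In Hill order: C5H10N2O2.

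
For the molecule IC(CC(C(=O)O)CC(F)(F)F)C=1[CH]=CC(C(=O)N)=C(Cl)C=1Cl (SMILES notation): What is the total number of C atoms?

13

Count every carbon token in the SMILES (each C, including those in ring-closure positions and inside branches).
Carbon count: 13.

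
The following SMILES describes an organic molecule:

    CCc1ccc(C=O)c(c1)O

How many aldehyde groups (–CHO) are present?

The aldehyde motif appears at heavy-atom position 7 in the SMILES.
Other groups present: 1 hydroxyl.
Aldehyde count: 1.

1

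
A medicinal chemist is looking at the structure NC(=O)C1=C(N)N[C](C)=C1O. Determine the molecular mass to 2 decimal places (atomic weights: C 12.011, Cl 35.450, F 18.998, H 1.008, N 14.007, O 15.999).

155.16 g/mol

First, the molecular formula is C6H9N3O2 (counting implicit H from valence).
  C: 6 × 12.011 = 72.066
  H: 9 × 1.008 = 9.072
  N: 3 × 14.007 = 42.021
  O: 2 × 15.999 = 31.998
Sum: 6×12.011 + 9×1.008 + 3×14.007 + 2×15.999 = 155.157 → 155.16 g/mol.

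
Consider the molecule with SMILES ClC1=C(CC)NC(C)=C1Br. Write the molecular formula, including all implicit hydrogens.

Walk through each heavy atom and fill implicit hydrogens from standard valence (C 4, N 3, O 2, S 2, halogen 1):
  atom 1: Cl (halogen, monovalent) → 0 H
  atom 2: C, bond orders sum to 4 (valence 4) → 0 H
  atom 3: C, bond orders sum to 4 (valence 4) → 0 H
  atom 4: C, bond orders sum to 2 (valence 4) → 2 H
  atom 5: C, bond orders sum to 1 (valence 4) → 3 H
  atom 6: N, bond orders sum to 2 (valence 3) → 1 H
  atom 7: C, bond orders sum to 4 (valence 4) → 0 H
  atom 8: C, bond orders sum to 1 (valence 4) → 3 H
  atom 9: C, bond orders sum to 4 (valence 4) → 0 H
  atom 10: Br (halogen, monovalent) → 0 H
Totals → C:7, H:9, Br:1, Cl:1, N:1.

C7H9BrClN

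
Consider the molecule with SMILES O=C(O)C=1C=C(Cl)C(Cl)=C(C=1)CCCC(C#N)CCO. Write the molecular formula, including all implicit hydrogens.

C14H15Cl2NO3

Walk through each heavy atom and fill implicit hydrogens from standard valence (C 4, N 3, O 2, S 2, halogen 1):
  atom 1: O, bond orders sum to 2 (valence 2) → 0 H
  atom 2: C, bond orders sum to 4 (valence 4) → 0 H
  atom 3: O, bond orders sum to 1 (valence 2) → 1 H
  atom 4: C, bond orders sum to 4 (valence 4) → 0 H
  atom 5: C, bond orders sum to 3 (valence 4) → 1 H
  atom 6: C, bond orders sum to 4 (valence 4) → 0 H
  atom 7: Cl (halogen, monovalent) → 0 H
  atom 8: C, bond orders sum to 4 (valence 4) → 0 H
  atom 9: Cl (halogen, monovalent) → 0 H
  atom 10: C, bond orders sum to 4 (valence 4) → 0 H
  atom 11: C, bond orders sum to 3 (valence 4) → 1 H
  atom 12: C, bond orders sum to 2 (valence 4) → 2 H
  atom 13: C, bond orders sum to 2 (valence 4) → 2 H
  atom 14: C, bond orders sum to 2 (valence 4) → 2 H
  atom 15: C, bond orders sum to 3 (valence 4) → 1 H
  atom 16: C, bond orders sum to 4 (valence 4) → 0 H
  atom 17: N, bond orders sum to 3 (valence 3) → 0 H
  atom 18: C, bond orders sum to 2 (valence 4) → 2 H
  atom 19: C, bond orders sum to 2 (valence 4) → 2 H
  atom 20: O, bond orders sum to 1 (valence 2) → 1 H
Totals → C:14, H:15, Cl:2, N:1, O:3.
In Hill order: C14H15Cl2NO3.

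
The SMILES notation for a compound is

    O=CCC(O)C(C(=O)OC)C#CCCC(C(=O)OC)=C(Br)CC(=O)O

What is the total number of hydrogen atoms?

19

Walk through each heavy atom and fill implicit hydrogens from standard valence (C 4, N 3, O 2, S 2, halogen 1):
  atom 1: O, bond orders sum to 2 (valence 2) → 0 H
  atom 2: C, bond orders sum to 3 (valence 4) → 1 H
  atom 3: C, bond orders sum to 2 (valence 4) → 2 H
  atom 4: C, bond orders sum to 3 (valence 4) → 1 H
  atom 5: O, bond orders sum to 1 (valence 2) → 1 H
  atom 6: C, bond orders sum to 3 (valence 4) → 1 H
  atom 7: C, bond orders sum to 4 (valence 4) → 0 H
  atom 8: O, bond orders sum to 2 (valence 2) → 0 H
  atom 9: O, bond orders sum to 2 (valence 2) → 0 H
  atom 10: C, bond orders sum to 1 (valence 4) → 3 H
  atom 11: C, bond orders sum to 4 (valence 4) → 0 H
  atom 12: C, bond orders sum to 4 (valence 4) → 0 H
  atom 13: C, bond orders sum to 2 (valence 4) → 2 H
  atom 14: C, bond orders sum to 2 (valence 4) → 2 H
  atom 15: C, bond orders sum to 4 (valence 4) → 0 H
  atom 16: C, bond orders sum to 4 (valence 4) → 0 H
  atom 17: O, bond orders sum to 2 (valence 2) → 0 H
  atom 18: O, bond orders sum to 2 (valence 2) → 0 H
  atom 19: C, bond orders sum to 1 (valence 4) → 3 H
  atom 20: C, bond orders sum to 4 (valence 4) → 0 H
  atom 21: Br (halogen, monovalent) → 0 H
  atom 22: C, bond orders sum to 2 (valence 4) → 2 H
  atom 23: C, bond orders sum to 4 (valence 4) → 0 H
  atom 24: O, bond orders sum to 2 (valence 2) → 0 H
  atom 25: O, bond orders sum to 1 (valence 2) → 1 H
Total hydrogens: 19.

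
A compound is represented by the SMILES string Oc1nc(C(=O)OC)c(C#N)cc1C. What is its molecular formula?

Walk through each heavy atom and fill implicit hydrogens from standard valence (C 4, N 3, O 2, S 2, halogen 1); for lowercase aromatic atoms, an aromatic c carries 1 H when it has two neighbours and 0 H with three, and aromatic n carries 0 H:
  atom 1: O, bond orders sum to 1 (valence 2) → 1 H
  atom 2: aromatic c, 3 neighbours → 0 H
  atom 3: aromatic n, 2 neighbours → 0 H
  atom 4: aromatic c, 3 neighbours → 0 H
  atom 5: C, bond orders sum to 4 (valence 4) → 0 H
  atom 6: O, bond orders sum to 2 (valence 2) → 0 H
  atom 7: O, bond orders sum to 2 (valence 2) → 0 H
  atom 8: C, bond orders sum to 1 (valence 4) → 3 H
  atom 9: aromatic c, 3 neighbours → 0 H
  atom 10: C, bond orders sum to 4 (valence 4) → 0 H
  atom 11: N, bond orders sum to 3 (valence 3) → 0 H
  atom 12: aromatic c, 2 neighbours → 1 H
  atom 13: aromatic c, 3 neighbours → 0 H
  atom 14: C, bond orders sum to 1 (valence 4) → 3 H
Totals → C:9, H:8, N:2, O:3.
In Hill order: C9H8N2O3.

C9H8N2O3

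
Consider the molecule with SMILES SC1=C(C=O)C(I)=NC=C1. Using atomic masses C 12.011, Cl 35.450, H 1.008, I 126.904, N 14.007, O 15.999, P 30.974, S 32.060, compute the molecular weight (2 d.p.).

First, the molecular formula is C6H4INOS (counting implicit H from valence).
  C: 6 × 12.011 = 72.066
  H: 4 × 1.008 = 4.032
  I: 1 × 126.904 = 126.904
  N: 1 × 14.007 = 14.007
  O: 1 × 15.999 = 15.999
  S: 1 × 32.060 = 32.060
Sum: 6×12.011 + 4×1.008 + 1×126.904 + 1×14.007 + 1×15.999 + 1×32.060 = 265.068 → 265.07 g/mol.

265.07 g/mol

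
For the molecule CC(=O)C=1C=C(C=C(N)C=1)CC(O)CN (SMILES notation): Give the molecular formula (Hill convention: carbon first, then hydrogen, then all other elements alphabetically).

C11H16N2O2

Walk through each heavy atom and fill implicit hydrogens from standard valence (C 4, N 3, O 2, S 2, halogen 1):
  atom 1: C, bond orders sum to 1 (valence 4) → 3 H
  atom 2: C, bond orders sum to 4 (valence 4) → 0 H
  atom 3: O, bond orders sum to 2 (valence 2) → 0 H
  atom 4: C, bond orders sum to 4 (valence 4) → 0 H
  atom 5: C, bond orders sum to 3 (valence 4) → 1 H
  atom 6: C, bond orders sum to 4 (valence 4) → 0 H
  atom 7: C, bond orders sum to 3 (valence 4) → 1 H
  atom 8: C, bond orders sum to 4 (valence 4) → 0 H
  atom 9: N, bond orders sum to 1 (valence 3) → 2 H
  atom 10: C, bond orders sum to 3 (valence 4) → 1 H
  atom 11: C, bond orders sum to 2 (valence 4) → 2 H
  atom 12: C, bond orders sum to 3 (valence 4) → 1 H
  atom 13: O, bond orders sum to 1 (valence 2) → 1 H
  atom 14: C, bond orders sum to 2 (valence 4) → 2 H
  atom 15: N, bond orders sum to 1 (valence 3) → 2 H
Totals → C:11, H:16, N:2, O:2.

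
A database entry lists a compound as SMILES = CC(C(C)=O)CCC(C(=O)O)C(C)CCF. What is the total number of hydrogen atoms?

Walk through each heavy atom and fill implicit hydrogens from standard valence (C 4, N 3, O 2, S 2, halogen 1):
  atom 1: C, bond orders sum to 1 (valence 4) → 3 H
  atom 2: C, bond orders sum to 3 (valence 4) → 1 H
  atom 3: C, bond orders sum to 4 (valence 4) → 0 H
  atom 4: C, bond orders sum to 1 (valence 4) → 3 H
  atom 5: O, bond orders sum to 2 (valence 2) → 0 H
  atom 6: C, bond orders sum to 2 (valence 4) → 2 H
  atom 7: C, bond orders sum to 2 (valence 4) → 2 H
  atom 8: C, bond orders sum to 3 (valence 4) → 1 H
  atom 9: C, bond orders sum to 4 (valence 4) → 0 H
  atom 10: O, bond orders sum to 2 (valence 2) → 0 H
  atom 11: O, bond orders sum to 1 (valence 2) → 1 H
  atom 12: C, bond orders sum to 3 (valence 4) → 1 H
  atom 13: C, bond orders sum to 1 (valence 4) → 3 H
  atom 14: C, bond orders sum to 2 (valence 4) → 2 H
  atom 15: C, bond orders sum to 2 (valence 4) → 2 H
  atom 16: F (halogen, monovalent) → 0 H
Total hydrogens: 21.

21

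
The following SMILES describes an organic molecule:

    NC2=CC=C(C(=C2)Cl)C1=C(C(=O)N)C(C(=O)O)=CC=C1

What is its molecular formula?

Walk through each heavy atom and fill implicit hydrogens from standard valence (C 4, N 3, O 2, S 2, halogen 1):
  atom 1: N, bond orders sum to 1 (valence 3) → 2 H
  atom 2: C, bond orders sum to 4 (valence 4) → 0 H
  atom 3: C, bond orders sum to 3 (valence 4) → 1 H
  atom 4: C, bond orders sum to 3 (valence 4) → 1 H
  atom 5: C, bond orders sum to 4 (valence 4) → 0 H
  atom 6: C, bond orders sum to 4 (valence 4) → 0 H
  atom 7: C, bond orders sum to 3 (valence 4) → 1 H
  atom 8: Cl (halogen, monovalent) → 0 H
  atom 9: C, bond orders sum to 4 (valence 4) → 0 H
  atom 10: C, bond orders sum to 4 (valence 4) → 0 H
  atom 11: C, bond orders sum to 4 (valence 4) → 0 H
  atom 12: O, bond orders sum to 2 (valence 2) → 0 H
  atom 13: N, bond orders sum to 1 (valence 3) → 2 H
  atom 14: C, bond orders sum to 4 (valence 4) → 0 H
  atom 15: C, bond orders sum to 4 (valence 4) → 0 H
  atom 16: O, bond orders sum to 2 (valence 2) → 0 H
  atom 17: O, bond orders sum to 1 (valence 2) → 1 H
  atom 18: C, bond orders sum to 3 (valence 4) → 1 H
  atom 19: C, bond orders sum to 3 (valence 4) → 1 H
  atom 20: C, bond orders sum to 3 (valence 4) → 1 H
Totals → C:14, H:11, Cl:1, N:2, O:3.
In Hill order: C14H11ClN2O3.

C14H11ClN2O3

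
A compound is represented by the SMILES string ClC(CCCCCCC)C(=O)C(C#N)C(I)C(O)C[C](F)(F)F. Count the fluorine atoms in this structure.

3

Scan the SMILES for F atoms (remember two-letter symbols like Cl and Br are single atoms).
Fluorine count: 3.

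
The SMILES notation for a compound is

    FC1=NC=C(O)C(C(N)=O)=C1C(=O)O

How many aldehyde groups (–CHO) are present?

0

Scan the SMILES for the aldehyde motif — none present.
Groups that are present: 1 amide, 1 carboxylic acid, 1 hydroxyl.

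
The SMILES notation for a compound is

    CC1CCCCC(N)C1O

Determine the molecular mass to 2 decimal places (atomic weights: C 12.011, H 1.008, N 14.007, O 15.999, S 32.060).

First, the molecular formula is C8H17NO (counting implicit H from valence).
  C: 8 × 12.011 = 96.088
  H: 17 × 1.008 = 17.136
  N: 1 × 14.007 = 14.007
  O: 1 × 15.999 = 15.999
Sum: 8×12.011 + 17×1.008 + 1×14.007 + 1×15.999 = 143.230 → 143.23 g/mol.

143.23 g/mol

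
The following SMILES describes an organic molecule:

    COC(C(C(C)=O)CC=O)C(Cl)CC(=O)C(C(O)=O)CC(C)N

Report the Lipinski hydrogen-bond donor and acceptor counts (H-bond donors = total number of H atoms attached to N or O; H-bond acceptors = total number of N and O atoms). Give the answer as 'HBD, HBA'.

3, 7

Donors: find every N or O and count the H atoms it carries.
  atom 2 (O): bond orders sum to 2 → 0 H
  atom 7 (O): bond orders sum to 2 → 0 H
  atom 10 (O): bond orders sum to 2 → 0 H
  atom 15 (O): bond orders sum to 2 → 0 H
  atom 18 (O): bond orders sum to 1 → 1 H
  atom 19 (O): bond orders sum to 2 → 0 H
  atom 23 (N): bond orders sum to 1 → 2 H
Lipinski HBD = 3.
Acceptors: N atoms = 1, O atoms = 6 → HBA = 7.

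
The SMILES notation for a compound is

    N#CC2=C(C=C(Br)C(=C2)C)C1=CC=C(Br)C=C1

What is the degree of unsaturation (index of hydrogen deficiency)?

Degree of unsaturation = (number of rings) + (number of π bonds).
Ring closures in the SMILES: 2.
π bonds: 6 double bonds (each 1 DoU), 1 triple bond (each 2 DoU) → 8 DoU from unsaturation.
Total DoU = 2 + 8 = 10.

10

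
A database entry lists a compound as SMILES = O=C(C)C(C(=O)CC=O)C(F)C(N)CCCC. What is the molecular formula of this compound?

Walk through each heavy atom and fill implicit hydrogens from standard valence (C 4, N 3, O 2, S 2, halogen 1):
  atom 1: O, bond orders sum to 2 (valence 2) → 0 H
  atom 2: C, bond orders sum to 4 (valence 4) → 0 H
  atom 3: C, bond orders sum to 1 (valence 4) → 3 H
  atom 4: C, bond orders sum to 3 (valence 4) → 1 H
  atom 5: C, bond orders sum to 4 (valence 4) → 0 H
  atom 6: O, bond orders sum to 2 (valence 2) → 0 H
  atom 7: C, bond orders sum to 2 (valence 4) → 2 H
  atom 8: C, bond orders sum to 3 (valence 4) → 1 H
  atom 9: O, bond orders sum to 2 (valence 2) → 0 H
  atom 10: C, bond orders sum to 3 (valence 4) → 1 H
  atom 11: F (halogen, monovalent) → 0 H
  atom 12: C, bond orders sum to 3 (valence 4) → 1 H
  atom 13: N, bond orders sum to 1 (valence 3) → 2 H
  atom 14: C, bond orders sum to 2 (valence 4) → 2 H
  atom 15: C, bond orders sum to 2 (valence 4) → 2 H
  atom 16: C, bond orders sum to 2 (valence 4) → 2 H
  atom 17: C, bond orders sum to 1 (valence 4) → 3 H
Totals → C:12, H:20, F:1, N:1, O:3.

C12H20FNO3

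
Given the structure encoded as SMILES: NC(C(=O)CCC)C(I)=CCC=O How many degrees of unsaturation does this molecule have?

3

Molecular formula: C9H14INO2.
DoU = (2C + 2 + N − H − X) / 2, where X is the halogen count and O/S are ignored.
    = (2·9 + 2 + 1 − 14 − 1) / 2 = 6 / 2 = 3.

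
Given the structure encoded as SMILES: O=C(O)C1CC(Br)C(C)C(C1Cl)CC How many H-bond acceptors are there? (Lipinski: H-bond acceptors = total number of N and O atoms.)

N atoms: 0; O atoms: 2.
Lipinski HBA = 0 + 2 = 2.

2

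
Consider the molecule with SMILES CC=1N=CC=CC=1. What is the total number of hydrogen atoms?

7

Walk through each heavy atom and fill implicit hydrogens from standard valence (C 4, N 3, O 2, S 2, halogen 1):
  atom 1: C, bond orders sum to 1 (valence 4) → 3 H
  atom 2: C, bond orders sum to 4 (valence 4) → 0 H
  atom 3: N, bond orders sum to 3 (valence 3) → 0 H
  atom 4: C, bond orders sum to 3 (valence 4) → 1 H
  atom 5: C, bond orders sum to 3 (valence 4) → 1 H
  atom 6: C, bond orders sum to 3 (valence 4) → 1 H
  atom 7: C, bond orders sum to 3 (valence 4) → 1 H
Total hydrogens: 7.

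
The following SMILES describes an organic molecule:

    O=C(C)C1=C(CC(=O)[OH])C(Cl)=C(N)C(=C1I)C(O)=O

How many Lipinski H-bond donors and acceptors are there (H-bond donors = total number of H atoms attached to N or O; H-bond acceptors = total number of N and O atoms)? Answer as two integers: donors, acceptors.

4, 6

Donors: find every N or O and count the H atoms it carries.
  atom 1 (O): bond orders sum to 2 → 0 H
  atom 8 (O): bond orders sum to 2 → 0 H
  atom 9 (O): bond orders sum to 1 → 1 H
  atom 13 (N): bond orders sum to 1 → 2 H
  atom 18 (O): bond orders sum to 1 → 1 H
  atom 19 (O): bond orders sum to 2 → 0 H
Lipinski HBD = 4.
Acceptors: N atoms = 1, O atoms = 5 → HBA = 6.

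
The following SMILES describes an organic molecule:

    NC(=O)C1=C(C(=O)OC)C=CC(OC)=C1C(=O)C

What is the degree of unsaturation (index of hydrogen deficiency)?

Degree of unsaturation = (number of rings) + (number of π bonds).
Ring closures in the SMILES: 1.
π bonds: 6 double bonds (each 1 DoU) → 6 DoU from unsaturation.
Total DoU = 1 + 6 = 7.

7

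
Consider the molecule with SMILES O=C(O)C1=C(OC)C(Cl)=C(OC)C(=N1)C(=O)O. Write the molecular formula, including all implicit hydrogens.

C9H8ClNO6

Walk through each heavy atom and fill implicit hydrogens from standard valence (C 4, N 3, O 2, S 2, halogen 1):
  atom 1: O, bond orders sum to 2 (valence 2) → 0 H
  atom 2: C, bond orders sum to 4 (valence 4) → 0 H
  atom 3: O, bond orders sum to 1 (valence 2) → 1 H
  atom 4: C, bond orders sum to 4 (valence 4) → 0 H
  atom 5: C, bond orders sum to 4 (valence 4) → 0 H
  atom 6: O, bond orders sum to 2 (valence 2) → 0 H
  atom 7: C, bond orders sum to 1 (valence 4) → 3 H
  atom 8: C, bond orders sum to 4 (valence 4) → 0 H
  atom 9: Cl (halogen, monovalent) → 0 H
  atom 10: C, bond orders sum to 4 (valence 4) → 0 H
  atom 11: O, bond orders sum to 2 (valence 2) → 0 H
  atom 12: C, bond orders sum to 1 (valence 4) → 3 H
  atom 13: C, bond orders sum to 4 (valence 4) → 0 H
  atom 14: N, bond orders sum to 3 (valence 3) → 0 H
  atom 15: C, bond orders sum to 4 (valence 4) → 0 H
  atom 16: O, bond orders sum to 2 (valence 2) → 0 H
  atom 17: O, bond orders sum to 1 (valence 2) → 1 H
Totals → C:9, H:8, Cl:1, N:1, O:6.
In Hill order: C9H8ClNO6.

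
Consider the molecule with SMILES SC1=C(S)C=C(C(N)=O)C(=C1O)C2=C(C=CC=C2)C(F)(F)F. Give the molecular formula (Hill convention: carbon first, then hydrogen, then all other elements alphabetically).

C14H10F3NO2S2

Walk through each heavy atom and fill implicit hydrogens from standard valence (C 4, N 3, O 2, S 2, halogen 1):
  atom 1: S, bond orders sum to 1 (valence 2) → 1 H
  atom 2: C, bond orders sum to 4 (valence 4) → 0 H
  atom 3: C, bond orders sum to 4 (valence 4) → 0 H
  atom 4: S, bond orders sum to 1 (valence 2) → 1 H
  atom 5: C, bond orders sum to 3 (valence 4) → 1 H
  atom 6: C, bond orders sum to 4 (valence 4) → 0 H
  atom 7: C, bond orders sum to 4 (valence 4) → 0 H
  atom 8: N, bond orders sum to 1 (valence 3) → 2 H
  atom 9: O, bond orders sum to 2 (valence 2) → 0 H
  atom 10: C, bond orders sum to 4 (valence 4) → 0 H
  atom 11: C, bond orders sum to 4 (valence 4) → 0 H
  atom 12: O, bond orders sum to 1 (valence 2) → 1 H
  atom 13: C, bond orders sum to 4 (valence 4) → 0 H
  atom 14: C, bond orders sum to 4 (valence 4) → 0 H
  atom 15: C, bond orders sum to 3 (valence 4) → 1 H
  atom 16: C, bond orders sum to 3 (valence 4) → 1 H
  atom 17: C, bond orders sum to 3 (valence 4) → 1 H
  atom 18: C, bond orders sum to 3 (valence 4) → 1 H
  atom 19: C, bond orders sum to 4 (valence 4) → 0 H
  atom 20: F (halogen, monovalent) → 0 H
  atom 21: F (halogen, monovalent) → 0 H
  atom 22: F (halogen, monovalent) → 0 H
Totals → C:14, H:10, F:3, N:1, O:2, S:2.
In Hill order: C14H10F3NO2S2.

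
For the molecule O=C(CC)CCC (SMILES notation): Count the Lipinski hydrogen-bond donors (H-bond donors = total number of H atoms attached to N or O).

0

Donors: find every N or O and count the H atoms it carries.
  atom 1 (O): bond orders sum to 2 → 0 H
Lipinski HBD = 0.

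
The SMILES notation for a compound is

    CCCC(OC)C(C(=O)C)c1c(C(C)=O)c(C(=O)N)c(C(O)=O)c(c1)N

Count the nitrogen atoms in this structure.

2

Scan the SMILES for N atoms (remember two-letter symbols like Cl and Br are single atoms).
Nitrogen count: 2.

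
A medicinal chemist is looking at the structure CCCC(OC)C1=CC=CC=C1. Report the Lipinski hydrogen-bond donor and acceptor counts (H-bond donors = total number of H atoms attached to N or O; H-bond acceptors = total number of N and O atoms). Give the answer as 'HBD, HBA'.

0, 1

Donors: find every N or O and count the H atoms it carries.
  atom 5 (O): bond orders sum to 2 → 0 H
Lipinski HBD = 0.
Acceptors: N atoms = 0, O atoms = 1 → HBA = 1.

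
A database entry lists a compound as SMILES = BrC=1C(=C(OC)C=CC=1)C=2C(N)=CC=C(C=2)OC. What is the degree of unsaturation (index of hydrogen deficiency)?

Molecular formula: C14H14BrNO2.
DoU = (2C + 2 + N − H − X) / 2, where X is the halogen count and O/S are ignored.
    = (2·14 + 2 + 1 − 14 − 1) / 2 = 16 / 2 = 8.

8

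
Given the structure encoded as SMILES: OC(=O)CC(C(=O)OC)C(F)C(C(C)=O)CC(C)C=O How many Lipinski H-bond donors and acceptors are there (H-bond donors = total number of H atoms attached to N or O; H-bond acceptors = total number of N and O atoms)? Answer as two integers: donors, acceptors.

1, 6

Donors: find every N or O and count the H atoms it carries.
  atom 1 (O): bond orders sum to 1 → 1 H
  atom 3 (O): bond orders sum to 2 → 0 H
  atom 7 (O): bond orders sum to 2 → 0 H
  atom 8 (O): bond orders sum to 2 → 0 H
  atom 15 (O): bond orders sum to 2 → 0 H
  atom 20 (O): bond orders sum to 2 → 0 H
Lipinski HBD = 1.
Acceptors: N atoms = 0, O atoms = 6 → HBA = 6.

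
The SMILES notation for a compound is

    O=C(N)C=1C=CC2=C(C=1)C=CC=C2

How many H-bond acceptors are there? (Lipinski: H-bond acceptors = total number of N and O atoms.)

2

N atoms: 1; O atoms: 1.
Lipinski HBA = 1 + 1 = 2.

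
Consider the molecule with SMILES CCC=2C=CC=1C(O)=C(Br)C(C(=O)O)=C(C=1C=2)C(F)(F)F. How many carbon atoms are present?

14

Count every carbon token in the SMILES (each C, including those in ring-closure positions and inside branches).
Carbon count: 14.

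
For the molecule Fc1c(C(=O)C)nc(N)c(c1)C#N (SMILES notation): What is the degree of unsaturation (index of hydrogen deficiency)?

7

Molecular formula: C8H6FN3O.
DoU = (2C + 2 + N − H − X) / 2, where X is the halogen count and O/S are ignored.
    = (2·8 + 2 + 3 − 6 − 1) / 2 = 14 / 2 = 7.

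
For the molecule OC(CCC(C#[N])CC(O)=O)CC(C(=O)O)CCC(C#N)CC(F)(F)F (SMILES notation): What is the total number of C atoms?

Count every carbon token in the SMILES (each C, including those in ring-closure positions and inside branches).
Carbon count: 16.

16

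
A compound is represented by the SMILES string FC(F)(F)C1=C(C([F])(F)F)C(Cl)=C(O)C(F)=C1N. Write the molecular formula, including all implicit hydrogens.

Walk through each heavy atom and fill implicit hydrogens from standard valence (C 4, N 3, O 2, S 2, halogen 1):
  atom 1: F (halogen, monovalent) → 0 H
  atom 2: C, bond orders sum to 4 (valence 4) → 0 H
  atom 3: F (halogen, monovalent) → 0 H
  atom 4: F (halogen, monovalent) → 0 H
  atom 5: C, bond orders sum to 4 (valence 4) → 0 H
  atom 6: C, bond orders sum to 4 (valence 4) → 0 H
  atom 7: C, bond orders sum to 4 (valence 4) → 0 H
  atom 8: F with explicit H count 0
  atom 9: F (halogen, monovalent) → 0 H
  atom 10: F (halogen, monovalent) → 0 H
  atom 11: C, bond orders sum to 4 (valence 4) → 0 H
  atom 12: Cl (halogen, monovalent) → 0 H
  atom 13: C, bond orders sum to 4 (valence 4) → 0 H
  atom 14: O, bond orders sum to 1 (valence 2) → 1 H
  atom 15: C, bond orders sum to 4 (valence 4) → 0 H
  atom 16: F (halogen, monovalent) → 0 H
  atom 17: C, bond orders sum to 4 (valence 4) → 0 H
  atom 18: N, bond orders sum to 1 (valence 3) → 2 H
Totals → C:8, H:3, Cl:1, F:7, N:1, O:1.
In Hill order: C8H3ClF7NO.

C8H3ClF7NO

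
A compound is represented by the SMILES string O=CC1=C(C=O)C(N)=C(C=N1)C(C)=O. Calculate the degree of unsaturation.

Molecular formula: C9H8N2O3.
DoU = (2C + 2 + N − H − X) / 2, where X is the halogen count and O/S are ignored.
    = (2·9 + 2 + 2 − 8 − 0) / 2 = 14 / 2 = 7.

7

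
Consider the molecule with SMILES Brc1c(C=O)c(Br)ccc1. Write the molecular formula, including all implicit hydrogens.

Walk through each heavy atom and fill implicit hydrogens from standard valence (C 4, N 3, O 2, S 2, halogen 1); for lowercase aromatic atoms, an aromatic c carries 1 H when it has two neighbours and 0 H with three, and aromatic n carries 0 H:
  atom 1: Br (halogen, monovalent) → 0 H
  atom 2: aromatic c, 3 neighbours → 0 H
  atom 3: aromatic c, 3 neighbours → 0 H
  atom 4: C, bond orders sum to 3 (valence 4) → 1 H
  atom 5: O, bond orders sum to 2 (valence 2) → 0 H
  atom 6: aromatic c, 3 neighbours → 0 H
  atom 7: Br (halogen, monovalent) → 0 H
  atom 8: aromatic c, 2 neighbours → 1 H
  atom 9: aromatic c, 2 neighbours → 1 H
  atom 10: aromatic c, 2 neighbours → 1 H
Totals → C:7, H:4, Br:2, O:1.

C7H4Br2O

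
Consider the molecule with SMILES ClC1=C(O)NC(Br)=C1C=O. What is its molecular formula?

C5H3BrClNO2

Walk through each heavy atom and fill implicit hydrogens from standard valence (C 4, N 3, O 2, S 2, halogen 1):
  atom 1: Cl (halogen, monovalent) → 0 H
  atom 2: C, bond orders sum to 4 (valence 4) → 0 H
  atom 3: C, bond orders sum to 4 (valence 4) → 0 H
  atom 4: O, bond orders sum to 1 (valence 2) → 1 H
  atom 5: N, bond orders sum to 2 (valence 3) → 1 H
  atom 6: C, bond orders sum to 4 (valence 4) → 0 H
  atom 7: Br (halogen, monovalent) → 0 H
  atom 8: C, bond orders sum to 4 (valence 4) → 0 H
  atom 9: C, bond orders sum to 3 (valence 4) → 1 H
  atom 10: O, bond orders sum to 2 (valence 2) → 0 H
Totals → C:5, H:3, Br:1, Cl:1, N:1, O:2.
In Hill order: C5H3BrClNO2.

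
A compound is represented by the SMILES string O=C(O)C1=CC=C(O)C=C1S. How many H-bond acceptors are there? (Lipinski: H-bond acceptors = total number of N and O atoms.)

N atoms: 0; O atoms: 3.
Lipinski HBA = 0 + 3 = 3.

3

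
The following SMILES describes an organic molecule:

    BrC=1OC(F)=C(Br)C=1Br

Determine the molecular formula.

Walk through each heavy atom and fill implicit hydrogens from standard valence (C 4, N 3, O 2, S 2, halogen 1):
  atom 1: Br (halogen, monovalent) → 0 H
  atom 2: C, bond orders sum to 4 (valence 4) → 0 H
  atom 3: O, bond orders sum to 2 (valence 2) → 0 H
  atom 4: C, bond orders sum to 4 (valence 4) → 0 H
  atom 5: F (halogen, monovalent) → 0 H
  atom 6: C, bond orders sum to 4 (valence 4) → 0 H
  atom 7: Br (halogen, monovalent) → 0 H
  atom 8: C, bond orders sum to 4 (valence 4) → 0 H
  atom 9: Br (halogen, monovalent) → 0 H
Totals → C:4, Br:3, F:1, O:1.
In Hill order: C4Br3FO.

C4Br3FO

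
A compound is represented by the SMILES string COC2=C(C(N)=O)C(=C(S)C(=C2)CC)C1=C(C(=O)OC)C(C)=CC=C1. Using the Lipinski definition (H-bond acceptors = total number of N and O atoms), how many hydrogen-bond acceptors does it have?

N atoms: 1; O atoms: 4.
Lipinski HBA = 1 + 4 = 5.

5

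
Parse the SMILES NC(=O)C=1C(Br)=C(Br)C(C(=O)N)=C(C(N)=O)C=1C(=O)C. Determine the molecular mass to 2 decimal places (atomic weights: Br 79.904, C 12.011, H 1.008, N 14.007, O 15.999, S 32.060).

407.02 g/mol

First, the molecular formula is C11H9Br2N3O4 (counting implicit H from valence).
  Br: 2 × 79.904 = 159.808
  C: 11 × 12.011 = 132.121
  H: 9 × 1.008 = 9.072
  N: 3 × 14.007 = 42.021
  O: 4 × 15.999 = 63.996
Sum: 2×79.904 + 11×12.011 + 9×1.008 + 3×14.007 + 4×15.999 = 407.018 → 407.02 g/mol.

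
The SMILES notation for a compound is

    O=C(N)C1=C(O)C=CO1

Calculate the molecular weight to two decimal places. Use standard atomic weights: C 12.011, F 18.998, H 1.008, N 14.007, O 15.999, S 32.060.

127.10 g/mol

First, the molecular formula is C5H5NO3 (counting implicit H from valence).
  C: 5 × 12.011 = 60.055
  H: 5 × 1.008 = 5.040
  N: 1 × 14.007 = 14.007
  O: 3 × 15.999 = 47.997
Sum: 5×12.011 + 5×1.008 + 1×14.007 + 3×15.999 = 127.099 → 127.10 g/mol.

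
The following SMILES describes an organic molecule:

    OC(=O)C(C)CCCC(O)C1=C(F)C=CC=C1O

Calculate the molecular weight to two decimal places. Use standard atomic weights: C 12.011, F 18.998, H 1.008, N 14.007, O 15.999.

First, the molecular formula is C13H17FO4 (counting implicit H from valence).
  C: 13 × 12.011 = 156.143
  F: 1 × 18.998 = 18.998
  H: 17 × 1.008 = 17.136
  O: 4 × 15.999 = 63.996
Sum: 13×12.011 + 1×18.998 + 17×1.008 + 4×15.999 = 256.273 → 256.27 g/mol.

256.27 g/mol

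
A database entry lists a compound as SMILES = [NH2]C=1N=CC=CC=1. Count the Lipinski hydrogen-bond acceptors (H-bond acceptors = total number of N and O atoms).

2

N atoms: 2; O atoms: 0.
Lipinski HBA = 2 + 0 = 2.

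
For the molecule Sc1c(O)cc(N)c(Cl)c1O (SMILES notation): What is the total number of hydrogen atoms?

6

Walk through each heavy atom and fill implicit hydrogens from standard valence (C 4, N 3, O 2, S 2, halogen 1); for lowercase aromatic atoms, an aromatic c carries 1 H when it has two neighbours and 0 H with three, and aromatic n carries 0 H:
  atom 1: S, bond orders sum to 1 (valence 2) → 1 H
  atom 2: aromatic c, 3 neighbours → 0 H
  atom 3: aromatic c, 3 neighbours → 0 H
  atom 4: O, bond orders sum to 1 (valence 2) → 1 H
  atom 5: aromatic c, 2 neighbours → 1 H
  atom 6: aromatic c, 3 neighbours → 0 H
  atom 7: N, bond orders sum to 1 (valence 3) → 2 H
  atom 8: aromatic c, 3 neighbours → 0 H
  atom 9: Cl (halogen, monovalent) → 0 H
  atom 10: aromatic c, 3 neighbours → 0 H
  atom 11: O, bond orders sum to 1 (valence 2) → 1 H
Total hydrogens: 6.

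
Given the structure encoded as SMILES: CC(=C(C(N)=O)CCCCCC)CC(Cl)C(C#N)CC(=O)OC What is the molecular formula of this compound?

Walk through each heavy atom and fill implicit hydrogens from standard valence (C 4, N 3, O 2, S 2, halogen 1):
  atom 1: C, bond orders sum to 1 (valence 4) → 3 H
  atom 2: C, bond orders sum to 4 (valence 4) → 0 H
  atom 3: C, bond orders sum to 4 (valence 4) → 0 H
  atom 4: C, bond orders sum to 4 (valence 4) → 0 H
  atom 5: N, bond orders sum to 1 (valence 3) → 2 H
  atom 6: O, bond orders sum to 2 (valence 2) → 0 H
  atom 7: C, bond orders sum to 2 (valence 4) → 2 H
  atom 8: C, bond orders sum to 2 (valence 4) → 2 H
  atom 9: C, bond orders sum to 2 (valence 4) → 2 H
  atom 10: C, bond orders sum to 2 (valence 4) → 2 H
  atom 11: C, bond orders sum to 2 (valence 4) → 2 H
  atom 12: C, bond orders sum to 1 (valence 4) → 3 H
  atom 13: C, bond orders sum to 2 (valence 4) → 2 H
  atom 14: C, bond orders sum to 3 (valence 4) → 1 H
  atom 15: Cl (halogen, monovalent) → 0 H
  atom 16: C, bond orders sum to 3 (valence 4) → 1 H
  atom 17: C, bond orders sum to 4 (valence 4) → 0 H
  atom 18: N, bond orders sum to 3 (valence 3) → 0 H
  atom 19: C, bond orders sum to 2 (valence 4) → 2 H
  atom 20: C, bond orders sum to 4 (valence 4) → 0 H
  atom 21: O, bond orders sum to 2 (valence 2) → 0 H
  atom 22: O, bond orders sum to 2 (valence 2) → 0 H
  atom 23: C, bond orders sum to 1 (valence 4) → 3 H
Totals → C:17, H:27, Cl:1, N:2, O:3.
In Hill order: C17H27ClN2O3.

C17H27ClN2O3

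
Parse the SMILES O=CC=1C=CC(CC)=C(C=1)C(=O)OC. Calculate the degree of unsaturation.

6

Degree of unsaturation = (number of rings) + (number of π bonds).
Ring closures in the SMILES: 1.
π bonds: 5 double bonds (each 1 DoU) → 5 DoU from unsaturation.
Total DoU = 1 + 5 = 6.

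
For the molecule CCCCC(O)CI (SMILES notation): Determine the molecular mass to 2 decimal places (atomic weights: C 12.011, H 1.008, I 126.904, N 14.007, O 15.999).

228.07 g/mol

First, the molecular formula is C6H13IO (counting implicit H from valence).
  C: 6 × 12.011 = 72.066
  H: 13 × 1.008 = 13.104
  I: 1 × 126.904 = 126.904
  O: 1 × 15.999 = 15.999
Sum: 6×12.011 + 13×1.008 + 1×126.904 + 1×15.999 = 228.073 → 228.07 g/mol.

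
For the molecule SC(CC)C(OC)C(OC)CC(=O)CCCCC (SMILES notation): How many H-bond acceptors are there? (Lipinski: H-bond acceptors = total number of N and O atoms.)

3

N atoms: 0; O atoms: 3.
Lipinski HBA = 0 + 3 = 3.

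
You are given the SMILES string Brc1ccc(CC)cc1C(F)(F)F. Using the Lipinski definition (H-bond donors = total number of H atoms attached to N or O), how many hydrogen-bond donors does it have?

Donors: find every N or O and count the H atoms it carries.
  (no N or O atoms present)
Lipinski HBD = 0.

0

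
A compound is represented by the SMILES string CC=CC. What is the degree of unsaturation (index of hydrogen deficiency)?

1

Molecular formula: C4H8.
DoU = (2C + 2 + N − H − X) / 2, where X is the halogen count and O/S are ignored.
    = (2·4 + 2 + 0 − 8 − 0) / 2 = 2 / 2 = 1.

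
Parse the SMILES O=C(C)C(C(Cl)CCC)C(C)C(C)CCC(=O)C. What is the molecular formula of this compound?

Walk through each heavy atom and fill implicit hydrogens from standard valence (C 4, N 3, O 2, S 2, halogen 1):
  atom 1: O, bond orders sum to 2 (valence 2) → 0 H
  atom 2: C, bond orders sum to 4 (valence 4) → 0 H
  atom 3: C, bond orders sum to 1 (valence 4) → 3 H
  atom 4: C, bond orders sum to 3 (valence 4) → 1 H
  atom 5: C, bond orders sum to 3 (valence 4) → 1 H
  atom 6: Cl (halogen, monovalent) → 0 H
  atom 7: C, bond orders sum to 2 (valence 4) → 2 H
  atom 8: C, bond orders sum to 2 (valence 4) → 2 H
  atom 9: C, bond orders sum to 1 (valence 4) → 3 H
  atom 10: C, bond orders sum to 3 (valence 4) → 1 H
  atom 11: C, bond orders sum to 1 (valence 4) → 3 H
  atom 12: C, bond orders sum to 3 (valence 4) → 1 H
  atom 13: C, bond orders sum to 1 (valence 4) → 3 H
  atom 14: C, bond orders sum to 2 (valence 4) → 2 H
  atom 15: C, bond orders sum to 2 (valence 4) → 2 H
  atom 16: C, bond orders sum to 4 (valence 4) → 0 H
  atom 17: O, bond orders sum to 2 (valence 2) → 0 H
  atom 18: C, bond orders sum to 1 (valence 4) → 3 H
Totals → C:15, H:27, Cl:1, O:2.

C15H27ClO2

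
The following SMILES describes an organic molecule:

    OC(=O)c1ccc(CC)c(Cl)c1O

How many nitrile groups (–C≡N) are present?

Scan the SMILES for the nitrile motif — none present.
Groups that are present: 1 carboxylic acid, 1 hydroxyl.

0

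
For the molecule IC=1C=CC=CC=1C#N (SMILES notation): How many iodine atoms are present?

1

Scan the SMILES for I atoms (remember two-letter symbols like Cl and Br are single atoms).
Iodine count: 1.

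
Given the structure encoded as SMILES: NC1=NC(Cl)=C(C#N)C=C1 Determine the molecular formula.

Walk through each heavy atom and fill implicit hydrogens from standard valence (C 4, N 3, O 2, S 2, halogen 1):
  atom 1: N, bond orders sum to 1 (valence 3) → 2 H
  atom 2: C, bond orders sum to 4 (valence 4) → 0 H
  atom 3: N, bond orders sum to 3 (valence 3) → 0 H
  atom 4: C, bond orders sum to 4 (valence 4) → 0 H
  atom 5: Cl (halogen, monovalent) → 0 H
  atom 6: C, bond orders sum to 4 (valence 4) → 0 H
  atom 7: C, bond orders sum to 4 (valence 4) → 0 H
  atom 8: N, bond orders sum to 3 (valence 3) → 0 H
  atom 9: C, bond orders sum to 3 (valence 4) → 1 H
  atom 10: C, bond orders sum to 3 (valence 4) → 1 H
Totals → C:6, H:4, Cl:1, N:3.
In Hill order: C6H4ClN3.

C6H4ClN3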